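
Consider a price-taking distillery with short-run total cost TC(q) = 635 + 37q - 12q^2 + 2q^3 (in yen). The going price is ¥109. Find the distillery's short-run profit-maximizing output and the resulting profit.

Profit = -¥203 at q = 6

AVC = 37 - 12q + 2q^2; min AVC = ¥19 at q = 3. Since P = ¥109 ≥ min AVC, the firm produces.
With MC = 37 - 24q + 6q^2, P = MC on the upward-sloping part at q* = 6.
TR = 109·6 = 654. TC = 635 + 222 = 857. Profit = 654 − 857 = -¥203.
By producing, the firm covers all variable cost plus ¥432 of fixed cost; shutting down would lose the full ¥635.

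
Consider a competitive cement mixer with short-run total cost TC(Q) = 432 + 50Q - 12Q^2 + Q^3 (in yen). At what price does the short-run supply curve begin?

¥14 per unit

The firm shuts down when price falls below the minimum of average variable cost. AVC = VC/Q = 50 - 12Q + Q^2.
At the minimum of AVC, MC = AVC. MC = 50 - 24Q + 3Q^2; setting MC = AVC gives 2Q^2 - 12Q = 0, so Q = 6. min AVC = 14.
For P < ¥14 the firm produces nothing.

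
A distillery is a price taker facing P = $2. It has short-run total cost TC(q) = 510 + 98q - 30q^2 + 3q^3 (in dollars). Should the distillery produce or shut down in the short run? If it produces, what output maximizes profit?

Shut down

From TC, MC = TC'(q) = 98 - 60q + 9q^2 and AVC = VC/q = 98 - 30q + 3q^2.
AVC is minimized where dAVC/dq = -30 + 6q = 0, at q = 5; min AVC = 98 - 30·5 + 3·5^2 = $23.
With P < min AVC ($2 < $23), every unit sold adds to the loss.
Shutting down limits the loss to fixed cost, $510.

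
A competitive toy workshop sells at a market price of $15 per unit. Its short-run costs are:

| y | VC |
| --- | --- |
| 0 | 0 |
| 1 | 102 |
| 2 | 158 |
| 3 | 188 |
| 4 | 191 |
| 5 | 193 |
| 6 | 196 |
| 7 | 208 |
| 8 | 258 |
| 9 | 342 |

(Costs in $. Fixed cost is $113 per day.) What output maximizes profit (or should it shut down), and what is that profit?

y = 0 (shut down); profit = -$113

Profit at each row (π = 15y − TC): y=0: -113; y=1: -200; y=2: -241; y=3: -256; y=4: -244; y=5: -231; y=6: -219; y=7: -216; y=8: -251; y=9: -320.
Profit is highest at y = 0. Equivalently, the lowest AVC in the table is 208/7 ≈ $29.71 at y = 7, and P = $15 falls below it — price never covers variable cost, so the firm shuts down and loses only its fixed cost.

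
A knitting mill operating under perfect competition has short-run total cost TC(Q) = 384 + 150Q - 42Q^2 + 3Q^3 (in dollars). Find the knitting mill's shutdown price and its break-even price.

Shutdown price = $3; break-even price = $54

AVC = 150 - 42Q + 3Q^2; minimized at Q = 7, giving min AVC = $3. That is the shutdown price.
ATC = 384/Q + 150 - 42Q + 3Q^2. Setting dATC/dQ = −384/Q^2 − 42 + 6Q = 0 gives Q = 8 (since 6·8^3 − 42·8^2 = 384).
min ATC = 384/8 + 150 − 42·8 + 3·8^2 = $54. That is the break-even price.
For $3 ≤ P < $54 the firm produces at a loss; below $3 it shuts down.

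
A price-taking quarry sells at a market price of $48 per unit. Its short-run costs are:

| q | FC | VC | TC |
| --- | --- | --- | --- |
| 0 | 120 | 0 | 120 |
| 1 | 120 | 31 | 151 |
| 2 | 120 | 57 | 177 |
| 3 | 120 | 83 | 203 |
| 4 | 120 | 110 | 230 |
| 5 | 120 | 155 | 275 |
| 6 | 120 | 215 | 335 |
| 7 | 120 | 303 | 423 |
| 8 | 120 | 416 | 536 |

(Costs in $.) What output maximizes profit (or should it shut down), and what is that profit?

Tabulate TR − TC: q=0: -120; q=1: -103; q=2: -81; q=3: -59; q=4: -38; q=5: -35; q=6: -47; q=7: -87; q=8: -152.
Profit is maximized at q = 5. AVC there is 155/5 = $31 ≤ P, so producing beats shutting down (which would give -$120).

q = 5; profit = -$35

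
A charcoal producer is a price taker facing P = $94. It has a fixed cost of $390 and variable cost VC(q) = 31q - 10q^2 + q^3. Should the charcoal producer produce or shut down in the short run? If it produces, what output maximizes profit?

Produce at q = 9

From TC, MC = TC'(q) = 31 - 20q + 3q^2 and AVC = VC/q = 31 - 10q + q^2.
AVC is minimized where dAVC/dq = -10 + 2q = 0, at q = 5; min AVC = 31 - 10·5 + 5^2 = $6.
Since P = $94 ≥ min AVC = $6, price covers variable cost and the firm should produce.
Solving P = MC: -63 - 20q + 3q^2 = 0 ⇒ q = -7/3 or 9. On the upward-sloping branch, q* = 9.
Check: AVC at q = 9 is $22 ≤ P, so revenue covers variable cost.
Profit = P·q − TC = 94·9 − 588 = $258.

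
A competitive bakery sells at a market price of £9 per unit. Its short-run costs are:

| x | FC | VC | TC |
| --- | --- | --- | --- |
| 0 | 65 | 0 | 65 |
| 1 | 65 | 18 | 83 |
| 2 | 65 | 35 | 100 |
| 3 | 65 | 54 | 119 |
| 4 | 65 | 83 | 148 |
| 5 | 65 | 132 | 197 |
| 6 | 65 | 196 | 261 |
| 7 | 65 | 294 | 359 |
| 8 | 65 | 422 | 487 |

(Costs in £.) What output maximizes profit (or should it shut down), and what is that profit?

Tabulate TR − TC: x=0: -65; x=1: -74; x=2: -82; x=3: -92; x=4: -112; x=5: -152; x=6: -207; x=7: -296; x=8: -415.
Profit is highest at x = 0. Equivalently, the lowest AVC in the table is 35/2 ≈ £17.50 at x = 2, and P = £9 falls below it — price never covers variable cost, so the firm shuts down and loses only its fixed cost.

x = 0 (shut down); profit = -£65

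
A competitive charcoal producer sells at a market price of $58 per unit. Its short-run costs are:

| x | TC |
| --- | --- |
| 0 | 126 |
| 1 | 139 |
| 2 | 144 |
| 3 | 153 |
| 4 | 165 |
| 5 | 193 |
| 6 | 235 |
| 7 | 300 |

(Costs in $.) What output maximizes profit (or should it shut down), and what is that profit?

x = 6; profit = $113

Profit at each row (π = 58x − TC): x=0: -126; x=1: -81; x=2: -28; x=3: 21; x=4: 67; x=5: 97; x=6: 113; x=7: 106.
Profit is maximized at x = 6. AVC there is 109/6 = $18.17 ≤ P, so producing beats shutting down (which would give -$126).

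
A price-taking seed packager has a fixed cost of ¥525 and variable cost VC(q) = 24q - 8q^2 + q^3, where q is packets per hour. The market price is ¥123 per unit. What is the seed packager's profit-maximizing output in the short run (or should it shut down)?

From TC, MC = TC'(q) = 24 - 16q + 3q^2 and AVC = VC/q = 24 - 8q + q^2.
AVC is minimized where dAVC/dq = -8 + 2q = 0, at q = 4; min AVC = 24 - 8·4 + 4^2 = ¥8.
Because ¥123 ≥ ¥8, revenue can cover variable cost; the firm operates.
Solving P = MC: -99 - 16q + 3q^2 = 0 ⇒ q = -11/3 or 9. On the upward-sloping branch, q* = 9.
Check: AVC at q = 9 is ¥33 ≤ P, so revenue covers variable cost.
Profit = P·q − TC = 123·9 − 822 = ¥285.

Produce at q = 9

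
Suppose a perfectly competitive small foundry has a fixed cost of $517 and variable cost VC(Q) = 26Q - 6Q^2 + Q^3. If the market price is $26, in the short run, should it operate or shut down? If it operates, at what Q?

Produce at Q = 4

From TC, MC = TC'(Q) = 26 - 12Q + 3Q^2 and AVC = VC/Q = 26 - 6Q + Q^2.
The AVC parabola has its vertex at Q = 6/2 = 3, where AVC = 26 - 6·3 + 3^2 = $17.
Because $26 ≥ $17, revenue can cover variable cost; the firm operates.
Solving P = MC: -12Q + 3Q^2 = 0 ⇒ Q = 0 or 4. On the upward-sloping branch, Q* = 4.
Check: AVC at Q = 4 is $18 ≤ P, so revenue covers variable cost.
Profit = P·Q − TC = 26·4 − 589 = -$485, a loss, but smaller than the $517 fixed cost the firm would lose by shutting down.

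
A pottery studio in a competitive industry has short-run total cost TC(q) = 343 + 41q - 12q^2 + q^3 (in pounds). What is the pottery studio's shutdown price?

£5 per unit

The shutdown price is the minimum of AVC. VC = 41q - 12q^2 + q^3, so AVC = 41 - 12q + q^2.
At the minimum of AVC, MC = AVC. MC = 41 - 24q + 3q^2; setting MC = AVC gives 2q^2 - 12q = 0, so q = 6. min AVC = 5.
The firm shuts down for any P below £5.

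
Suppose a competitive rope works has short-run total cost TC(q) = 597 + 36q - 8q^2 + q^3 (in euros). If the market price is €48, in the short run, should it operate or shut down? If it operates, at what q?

Produce at q = 6

Variable cost is VC = 36q - 8q^2 + q^3, so AVC = VC/q = 36 - 8q + q^2 and MC = dTC/dq = 36 - 16q + 3q^2.
AVC hits its minimum where MC = AVC, at q = 4, giving min AVC = 36 - 8·4 + 4^2 = €20.
P = €48 exceeds min AVC = €20, so the firm stays open.
P = MC gives -12 - 16q + 3q^2 = 0, with roots -2/3 and 6. Take the larger (rising MC): q* = 6.
Check: AVC at q = 6 is €24 ≤ P, so revenue covers variable cost.
Profit = P·q − TC = 48·6 − 741 = -€453, a loss, but smaller than the €597 fixed cost the firm would lose by shutting down.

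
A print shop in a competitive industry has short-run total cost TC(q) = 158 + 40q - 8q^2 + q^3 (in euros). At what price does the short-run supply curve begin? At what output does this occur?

€24 per unit, at q = 4

The shutdown price is the minimum of AVC. VC = 40q - 8q^2 + q^3, so AVC = 40 - 8q + q^2.
At the minimum of AVC, MC = AVC. MC = 40 - 16q + 3q^2; setting MC = AVC gives 2q^2 - 8q = 0, so q = 4. min AVC = 24.
The firm shuts down for any P below €24.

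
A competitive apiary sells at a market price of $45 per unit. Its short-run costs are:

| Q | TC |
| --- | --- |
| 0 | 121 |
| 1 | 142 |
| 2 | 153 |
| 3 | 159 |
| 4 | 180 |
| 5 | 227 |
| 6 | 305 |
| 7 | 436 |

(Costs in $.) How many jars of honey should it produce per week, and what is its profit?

Q = 4; profit = $0

Profit at each row (π = 45Q − TC): Q=0: -121; Q=1: -97; Q=2: -63; Q=3: -24; Q=4: 0; Q=5: -2; Q=6: -35; Q=7: -121.
Profit is maximized at Q = 4. AVC there is 59/4 = $14.75 ≤ P, so producing beats shutting down (which would give -$121).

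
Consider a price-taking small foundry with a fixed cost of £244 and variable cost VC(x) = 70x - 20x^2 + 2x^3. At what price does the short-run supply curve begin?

£20 per unit

Short-run supply begins at min AVC. From VC = 70x - 20x^2 + 2x^3, AVC = 70 - 20x + 2x^2.
At the minimum of AVC, MC = AVC. MC = 70 - 40x + 6x^2; setting MC = AVC gives 4x^2 - 20x = 0, so x = 5. min AVC = 20.
For P < £20 the firm produces nothing.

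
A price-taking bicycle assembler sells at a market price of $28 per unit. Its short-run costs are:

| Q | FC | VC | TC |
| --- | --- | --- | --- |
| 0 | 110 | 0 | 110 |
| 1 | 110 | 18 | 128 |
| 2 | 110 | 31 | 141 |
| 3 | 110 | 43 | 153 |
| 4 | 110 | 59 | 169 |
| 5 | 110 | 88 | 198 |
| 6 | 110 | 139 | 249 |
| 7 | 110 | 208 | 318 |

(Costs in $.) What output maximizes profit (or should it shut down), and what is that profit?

Compute π = P·Q − TC at each output: Q=0: -110; Q=1: -100; Q=2: -85; Q=3: -69; Q=4: -57; Q=5: -58; Q=6: -81; Q=7: -122.
Profit is maximized at Q = 4. AVC there is 59/4 = $14.75 ≤ P, so producing beats shutting down (which would give -$110).

Q = 4; profit = -$57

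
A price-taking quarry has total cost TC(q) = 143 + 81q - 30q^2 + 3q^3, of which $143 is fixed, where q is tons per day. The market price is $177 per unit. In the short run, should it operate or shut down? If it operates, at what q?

From TC, MC = TC'(q) = 81 - 60q + 9q^2 and AVC = VC/q = 81 - 30q + 3q^2.
The AVC parabola has its vertex at q = 30/6 = 5, where AVC = 81 - 30·5 + 3·5^2 = $6.
P = $177 exceeds min AVC = $6, so the firm stays open.
P = MC gives -96 - 60q + 9q^2 = 0, with roots -4/3 and 8. Take the larger (rising MC): q* = 8.
Check: AVC at q = 8 is $33 ≤ P, so revenue covers variable cost.
Profit = P·q − TC = 177·8 − 407 = $1009.

Produce at q = 8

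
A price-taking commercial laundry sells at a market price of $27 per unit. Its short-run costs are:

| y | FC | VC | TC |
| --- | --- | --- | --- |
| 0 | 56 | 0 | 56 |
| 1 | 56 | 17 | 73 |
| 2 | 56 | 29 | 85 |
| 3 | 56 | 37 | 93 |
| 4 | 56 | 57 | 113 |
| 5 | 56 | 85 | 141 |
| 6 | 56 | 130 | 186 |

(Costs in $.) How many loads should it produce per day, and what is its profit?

Compute π = P·y − TC at each output: y=0: -56; y=1: -46; y=2: -31; y=3: -12; y=4: -5; y=5: -6; y=6: -24.
Profit is maximized at y = 4. AVC there is 57/4 = $14.25 ≤ P, so producing beats shutting down (which would give -$56).

y = 4; profit = -$5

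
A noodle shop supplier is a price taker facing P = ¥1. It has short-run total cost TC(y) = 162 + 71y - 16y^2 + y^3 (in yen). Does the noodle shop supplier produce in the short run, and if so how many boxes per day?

Shut down

From TC, MC = TC'(y) = 71 - 32y + 3y^2 and AVC = VC/y = 71 - 16y + y^2.
AVC hits its minimum where MC = AVC, at y = 8, giving min AVC = 71 - 16·8 + 8^2 = ¥7.
With P < min AVC (¥1 < ¥7), every unit sold adds to the loss.
Best response: produce nothing and absorb the ¥162 fixed cost.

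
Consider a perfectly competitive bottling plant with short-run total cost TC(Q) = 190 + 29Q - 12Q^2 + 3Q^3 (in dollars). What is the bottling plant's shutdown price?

Short-run supply begins at min AVC. From VC = 29Q - 12Q^2 + 3Q^3, AVC = 29 - 12Q + 3Q^2.
dAVC/dQ = -12 + 6Q = 0 gives Q = 2. min AVC = 29 - 12·2 + 3·2^2 = 17.
For P < $17 the firm produces nothing.

$17 per unit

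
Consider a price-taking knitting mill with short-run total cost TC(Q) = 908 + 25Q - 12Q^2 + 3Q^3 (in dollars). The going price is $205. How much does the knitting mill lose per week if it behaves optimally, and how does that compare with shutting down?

AVC = 25 - 12Q + 3Q^2 has its minimum $13 at Q = 2; price $205 clears that bar, so the firm operates.
With MC = 25 - 24Q + 9Q^2, P = MC on the upward-sloping part at Q* = 6.
TR = 205·6 = 1230. TC = 908 + 366 = 1274. Profit = 1230 − 1274 = -$44.
That loss of $44 beats the $908 the firm would lose by shutting down; producing recovers $864 of fixed cost.

Profit = -$44 at Q = 6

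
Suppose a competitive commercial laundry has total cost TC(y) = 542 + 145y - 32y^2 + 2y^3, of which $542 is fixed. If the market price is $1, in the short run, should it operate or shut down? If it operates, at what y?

Variable cost is VC = 145y - 32y^2 + 2y^3, so AVC = VC/y = 145 - 32y + 2y^2 and MC = dTC/dy = 145 - 64y + 6y^2.
AVC is minimized where dAVC/dy = -32 + 4y = 0, at y = 8; min AVC = 145 - 32·8 + 2·8^2 = $17.
With P < min AVC ($1 < $17), every unit sold adds to the loss.
The firm minimizes its loss by shutting down and losing only its fixed cost of $542.

Shut down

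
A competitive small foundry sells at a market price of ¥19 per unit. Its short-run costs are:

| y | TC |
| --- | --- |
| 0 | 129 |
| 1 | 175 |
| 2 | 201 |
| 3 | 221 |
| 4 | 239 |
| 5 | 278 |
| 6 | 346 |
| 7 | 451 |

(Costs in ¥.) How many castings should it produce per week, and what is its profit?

Tabulate TR − TC: y=0: -129; y=1: -156; y=2: -163; y=3: -164; y=4: -163; y=5: -183; y=6: -232; y=7: -318.
Profit is highest at y = 0. Equivalently, the lowest AVC in the table is 110/4 ≈ ¥27.50 at y = 4, and P = ¥19 falls below it — price never covers variable cost, so the firm shuts down and loses only its fixed cost.

y = 0 (shut down); profit = -¥129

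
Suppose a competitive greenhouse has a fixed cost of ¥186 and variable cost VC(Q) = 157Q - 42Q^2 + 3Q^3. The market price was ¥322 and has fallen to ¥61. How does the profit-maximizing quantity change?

MC = 157 - 84Q + 9Q^2; the shutdown threshold is min AVC = ¥10 (at Q = 7).
With P = ¥322 above the shutdown price, P = MC gives Q = 11.
At P = ¥61 ≥ min AVC, set P = MC: Q = 8. The firm stays open but cuts output.

Output falls from 11 to 8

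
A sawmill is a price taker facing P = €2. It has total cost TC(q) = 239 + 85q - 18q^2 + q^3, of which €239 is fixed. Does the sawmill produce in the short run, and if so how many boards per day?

Shut down

Variable cost is VC = 85q - 18q^2 + q^3, so AVC = VC/q = 85 - 18q + q^2 and MC = dTC/dq = 85 - 36q + 3q^2.
AVC hits its minimum where MC = AVC, at q = 9, giving min AVC = 85 - 18·9 + 9^2 = €4.
Since P = €2 < min AVC = €4, price fails to cover variable cost at any output.
The firm minimizes its loss by shutting down and losing only its fixed cost of €239.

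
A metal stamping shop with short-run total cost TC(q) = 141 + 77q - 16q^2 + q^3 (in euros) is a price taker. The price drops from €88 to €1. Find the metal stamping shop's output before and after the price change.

MC = 77 - 32q + 3q^2; the shutdown threshold is min AVC = €13 (at q = 8).
At P = €88 ≥ min AVC, set P = MC on the rising branch: q = 11.
At P = €1 < min AVC = €13, price no longer covers variable cost at any output, so the firm shuts down: q = 0.

Output falls from 11 to 0 (the firm shuts down)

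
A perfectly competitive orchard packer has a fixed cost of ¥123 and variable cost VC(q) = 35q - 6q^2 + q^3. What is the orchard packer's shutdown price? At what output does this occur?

¥26 per unit, at q = 3

Short-run supply begins at min AVC. From VC = 35q - 6q^2 + q^3, AVC = 35 - 6q + q^2.
At the minimum of AVC, MC = AVC. MC = 35 - 12q + 3q^2; setting MC = AVC gives 2q^2 - 6q = 0, so q = 3. min AVC = 26.
So the shutdown price is ¥26.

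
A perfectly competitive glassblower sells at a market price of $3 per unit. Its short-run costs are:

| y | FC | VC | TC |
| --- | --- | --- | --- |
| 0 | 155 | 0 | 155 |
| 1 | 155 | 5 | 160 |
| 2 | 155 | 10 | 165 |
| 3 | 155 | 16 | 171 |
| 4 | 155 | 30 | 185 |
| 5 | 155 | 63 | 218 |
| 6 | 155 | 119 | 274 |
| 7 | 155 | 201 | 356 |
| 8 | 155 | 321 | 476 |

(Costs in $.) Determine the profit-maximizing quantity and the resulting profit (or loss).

y = 0 (shut down); profit = -$155

Compute π = P·y − TC at each output: y=0: -155; y=1: -157; y=2: -159; y=3: -162; y=4: -173; y=5: -203; y=6: -256; y=7: -335; y=8: -452.
Profit is highest at y = 0. Equivalently, the lowest AVC in the table is 5/1 ≈ $5 at y = 1, and P = $3 falls below it — price never covers variable cost, so the firm shuts down and loses only its fixed cost.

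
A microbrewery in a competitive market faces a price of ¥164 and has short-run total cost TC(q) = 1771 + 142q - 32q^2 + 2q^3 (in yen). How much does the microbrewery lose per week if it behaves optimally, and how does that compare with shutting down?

AVC = 142 - 32q + 2q^2 has its minimum ¥14 at q = 8; price ¥164 clears that bar, so the firm operates.
With MC = 142 - 64q + 6q^2, P = MC on the upward-sloping part at q* = 11.
TR = 164·11 = 1804. TC = 1771 + 352 = 2123. Profit = 1804 − 2123 = -¥319.
Shutting down would mean losing the fixed cost of ¥1771, so operating at a loss of ¥319 is better by ¥1452.

Profit = -¥319 at q = 11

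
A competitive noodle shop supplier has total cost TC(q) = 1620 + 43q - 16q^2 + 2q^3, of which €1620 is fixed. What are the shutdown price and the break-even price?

Shutdown price = €11; break-even price = €241

Shutdown price = min AVC. AVC = 43 - 16q + 2q^2, with vertex at q = 4 and minimum €11.
ATC = 1620/q + 43 - 16q + 2q^2. Setting dATC/dq = −1620/q^2 − 16 + 4q = 0 gives q = 9 (since 4·9^3 − 16·9^2 = 1620).
min ATC = 1620/9 + 43 − 16·9 + 2·9^2 = €241. That is the break-even price.
For €11 ≤ P < €241 the firm produces at a loss; below €11 it shuts down.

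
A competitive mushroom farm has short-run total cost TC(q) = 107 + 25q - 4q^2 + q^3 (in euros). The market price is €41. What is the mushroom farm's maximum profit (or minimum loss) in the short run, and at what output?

Profit = -€43 at q = 4

AVC = 25 - 4q + q^2 has its minimum €21 at q = 2; price €41 clears that bar, so the firm operates.
MC = 25 - 8q + 3q^2. Setting P = MC and taking the root on the rising branch gives q* = 4.
TR = 41·4 = 164. TC = 107 + 100 = 207. Profit = 164 − 207 = -€43.
By producing, the firm covers all variable cost plus €64 of fixed cost; shutting down would lose the full €107.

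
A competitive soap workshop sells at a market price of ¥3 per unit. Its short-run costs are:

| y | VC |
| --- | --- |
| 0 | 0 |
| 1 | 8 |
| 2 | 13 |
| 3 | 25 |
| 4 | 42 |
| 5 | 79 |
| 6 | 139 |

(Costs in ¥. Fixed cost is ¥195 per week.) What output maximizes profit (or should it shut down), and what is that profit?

Compute π = P·y − TC at each output: y=0: -195; y=1: -200; y=2: -202; y=3: -211; y=4: -225; y=5: -259; y=6: -316.
Profit is highest at y = 0. Equivalently, the lowest AVC in the table is 13/2 ≈ ¥6.50 at y = 2, and P = ¥3 falls below it — price never covers variable cost, so the firm shuts down and loses only its fixed cost.

y = 0 (shut down); profit = -¥195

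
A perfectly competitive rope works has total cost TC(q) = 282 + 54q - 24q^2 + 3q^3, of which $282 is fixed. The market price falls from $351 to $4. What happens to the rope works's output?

Output falls from 9 to 0 (the firm shuts down)

AVC = 54 - 24q + 3q^2, minimized at q = 4 where min AVC = $6. MC = 54 - 48q + 9q^2.
At P = $351 ≥ min AVC, set P = MC on the rising branch: q = 9.
At P = $4 < min AVC = $6, price no longer covers variable cost at any output, so the firm shuts down: q = 0.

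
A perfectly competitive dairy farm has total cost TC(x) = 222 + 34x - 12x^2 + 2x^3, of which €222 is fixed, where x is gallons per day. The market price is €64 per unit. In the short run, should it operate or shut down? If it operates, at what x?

Produce at x = 5

Strip out fixed cost: VC = 34x - 12x^2 + 2x^3. Then AVC = 34 - 12x + 2x^2 and MC = 34 - 24x + 6x^2.
AVC hits its minimum where MC = AVC, at x = 3, giving min AVC = 34 - 12·3 + 2·3^2 = €16.
Since P = €64 ≥ min AVC = €16, price covers variable cost and the firm should produce.
P = MC gives -30 - 24x + 6x^2 = 0, with roots -1 and 5. Take the larger (rising MC): x* = 5.
Check: AVC at x = 5 is €24 ≤ P, so revenue covers variable cost.
Profit = P·x − TC = 64·5 − 342 = -€22, a loss, but smaller than the €222 fixed cost the firm would lose by shutting down.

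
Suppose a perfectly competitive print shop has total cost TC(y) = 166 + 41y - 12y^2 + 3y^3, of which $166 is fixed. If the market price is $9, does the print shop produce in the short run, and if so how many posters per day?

Strip out fixed cost: VC = 41y - 12y^2 + 3y^3. Then AVC = 41 - 12y + 3y^2 and MC = 41 - 24y + 9y^2.
The AVC parabola has its vertex at y = 12/6 = 2, where AVC = 41 - 12·2 + 3·2^2 = $29.
With P < min AVC ($9 < $29), every unit sold adds to the loss.
The firm minimizes its loss by shutting down and losing only its fixed cost of $166.

Shut down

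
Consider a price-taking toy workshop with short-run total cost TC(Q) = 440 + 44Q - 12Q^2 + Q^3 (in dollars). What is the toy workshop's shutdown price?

Short-run supply begins at min AVC. From VC = 44Q - 12Q^2 + Q^3, AVC = 44 - 12Q + Q^2.
dAVC/dQ = -12 + 2Q = 0 gives Q = 6. min AVC = 44 - 12·6 + 6^2 = 8.
So the shutdown price is $8.

$8 per unit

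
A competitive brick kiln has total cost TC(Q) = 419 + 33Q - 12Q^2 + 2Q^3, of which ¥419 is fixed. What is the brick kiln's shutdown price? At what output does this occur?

The firm shuts down when price falls below the minimum of average variable cost. AVC = VC/Q = 33 - 12Q + 2Q^2.
dAVC/dQ = -12 + 4Q = 0 gives Q = 3. min AVC = 33 - 12·3 + 2·3^2 = 15.
So the shutdown price is ¥15.

¥15 per unit, at Q = 3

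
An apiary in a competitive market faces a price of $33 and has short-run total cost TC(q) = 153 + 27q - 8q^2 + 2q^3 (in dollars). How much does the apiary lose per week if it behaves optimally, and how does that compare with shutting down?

AVC = 27 - 8q + 2q^2 has its minimum $19 at q = 2; price $33 clears that bar, so the firm operates.
MC = 27 - 16q + 6q^2. Setting P = MC and taking the root on the rising branch gives q* = 3.
TR = 33·3 = 99. TC = 153 + 63 = 216. Profit = 99 − 216 = -$117.
That loss of $117 beats the $153 the firm would lose by shutting down; producing recovers $36 of fixed cost.

Profit = -$117 at q = 3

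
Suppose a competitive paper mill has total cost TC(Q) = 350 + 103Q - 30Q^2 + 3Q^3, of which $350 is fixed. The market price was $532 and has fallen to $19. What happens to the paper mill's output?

Output falls from 11 to 0 (the firm shuts down)

MC = 103 - 60Q + 9Q^2; the shutdown threshold is min AVC = $28 (at Q = 5).
At P = $532 ≥ min AVC, set P = MC on the rising branch: Q = 11.
At P = $19 < min AVC = $28, price no longer covers variable cost at any output, so the firm shuts down: Q = 0.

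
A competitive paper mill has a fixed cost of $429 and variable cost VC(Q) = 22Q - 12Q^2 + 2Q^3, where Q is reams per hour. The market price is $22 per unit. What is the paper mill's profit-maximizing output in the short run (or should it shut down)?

Produce at Q = 4

Variable cost is VC = 22Q - 12Q^2 + 2Q^3, so AVC = VC/Q = 22 - 12Q + 2Q^2 and MC = dTC/dQ = 22 - 24Q + 6Q^2.
AVC hits its minimum where MC = AVC, at Q = 3, giving min AVC = 22 - 12·3 + 2·3^2 = $4.
Because $22 ≥ $4, revenue can cover variable cost; the firm operates.
Set P = MC: 22 = 22 - 24Q + 6Q^2 → -24Q + 6Q^2 = 0. The roots are Q = 0 and Q = 4; the profit-maximizing output is on the rising part of MC, so Q* = 4.
Check: AVC at Q = 4 is $6 ≤ P, so revenue covers variable cost.
Profit = P·Q − TC = 22·4 − 453 = -$365, a loss, but smaller than the $429 fixed cost the firm would lose by shutting down.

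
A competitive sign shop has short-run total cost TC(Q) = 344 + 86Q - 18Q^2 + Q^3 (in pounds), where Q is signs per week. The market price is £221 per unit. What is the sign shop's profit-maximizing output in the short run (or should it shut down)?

Produce at Q = 15

Variable cost is VC = 86Q - 18Q^2 + Q^3, so AVC = VC/Q = 86 - 18Q + Q^2 and MC = dTC/dQ = 86 - 36Q + 3Q^2.
AVC hits its minimum where MC = AVC, at Q = 9, giving min AVC = 86 - 18·9 + 9^2 = £5.
Because £221 ≥ £5, revenue can cover variable cost; the firm operates.
Set P = MC: 221 = 86 - 36Q + 3Q^2 → -135 - 36Q + 3Q^2 = 0. The roots are Q = -3 and Q = 15; the profit-maximizing output is on the rising part of MC, so Q* = 15.
Check: AVC at Q = 15 is £41 ≤ P, so revenue covers variable cost.
Profit = P·Q − TC = 221·15 − 959 = £2356.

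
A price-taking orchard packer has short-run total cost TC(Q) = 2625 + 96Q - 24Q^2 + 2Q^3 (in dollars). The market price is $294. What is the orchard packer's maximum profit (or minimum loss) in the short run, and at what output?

AVC = 96 - 24Q + 2Q^2; min AVC = $24 at Q = 6. Since P = $294 ≥ min AVC, the firm produces.
With MC = 96 - 48Q + 6Q^2, P = MC on the upward-sloping part at Q* = 11.
TR = 294·11 = 3234. TC = 2625 + 814 = 3439. Profit = 3234 − 3439 = -$205.
That loss of $205 beats the $2625 the firm would lose by shutting down; producing recovers $2420 of fixed cost.

Profit = -$205 at Q = 11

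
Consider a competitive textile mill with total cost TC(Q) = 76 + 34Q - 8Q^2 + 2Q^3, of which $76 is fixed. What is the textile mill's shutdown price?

$26 per unit

The shutdown price is the minimum of AVC. VC = 34Q - 8Q^2 + 2Q^3, so AVC = 34 - 8Q + 2Q^2.
dAVC/dQ = -8 + 4Q = 0 gives Q = 2. min AVC = 34 - 8·2 + 2·2^2 = 26.
For P < $26 the firm produces nothing.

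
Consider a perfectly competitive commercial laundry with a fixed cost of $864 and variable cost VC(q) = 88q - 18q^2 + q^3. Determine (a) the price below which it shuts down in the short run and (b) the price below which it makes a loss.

Shutdown price = $7; break-even price = $88

AVC = 88 - 18q + q^2; minimized at q = 9, giving min AVC = $7. That is the shutdown price.
ATC = 864/q + 88 - 18q + q^2. Setting dATC/dq = −864/q^2 − 18 + 2q = 0 gives q = 12 (since 2·12^3 − 18·12^2 = 864).
min ATC = 864/12 + 88 − 18·12 + 12^2 = $88. That is the break-even price.
Between these two prices the firm operates at a loss; above $88 it earns a profit.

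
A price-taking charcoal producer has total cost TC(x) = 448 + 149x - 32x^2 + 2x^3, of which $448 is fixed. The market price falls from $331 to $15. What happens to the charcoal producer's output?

MC = 149 - 64x + 6x^2; the shutdown threshold is min AVC = $21 (at x = 8).
At P = $331 ≥ min AVC, set P = MC on the rising branch: x = 13.
At P = $15 < min AVC = $21, price no longer covers variable cost at any output, so the firm shuts down: x = 0.

Output falls from 13 to 0 (the firm shuts down)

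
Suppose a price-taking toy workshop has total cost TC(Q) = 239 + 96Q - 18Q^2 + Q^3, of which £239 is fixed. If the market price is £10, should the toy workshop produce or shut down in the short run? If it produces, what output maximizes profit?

Strip out fixed cost: VC = 96Q - 18Q^2 + Q^3. Then AVC = 96 - 18Q + Q^2 and MC = 96 - 36Q + 3Q^2.
AVC is minimized where dAVC/dQ = -18 + 2Q = 0, at Q = 9; min AVC = 96 - 18·9 + 9^2 = £15.
Since P = £10 < min AVC = £15, price fails to cover variable cost at any output.
Shutting down limits the loss to fixed cost, £239.

Shut down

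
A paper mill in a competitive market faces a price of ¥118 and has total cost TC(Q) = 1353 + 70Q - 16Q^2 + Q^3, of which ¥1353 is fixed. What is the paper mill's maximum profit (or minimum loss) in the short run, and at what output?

AVC = 70 - 16Q + Q^2 has its minimum ¥6 at Q = 8; price ¥118 clears that bar, so the firm operates.
MC = 70 - 32Q + 3Q^2. Setting P = MC and taking the root on the rising branch gives Q* = 12.
TR = 118·12 = 1416. TC = 1353 + 264 = 1617. Profit = 1416 − 1617 = -¥201.
That loss of ¥201 beats the ¥1353 the firm would lose by shutting down; producing recovers ¥1152 of fixed cost.

Profit = -¥201 at Q = 12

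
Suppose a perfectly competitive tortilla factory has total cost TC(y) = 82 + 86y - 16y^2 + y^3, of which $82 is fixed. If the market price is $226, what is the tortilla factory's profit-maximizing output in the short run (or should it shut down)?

Strip out fixed cost: VC = 86y - 16y^2 + y^3. Then AVC = 86 - 16y + y^2 and MC = 86 - 32y + 3y^2.
AVC is minimized where dAVC/dy = -16 + 2y = 0, at y = 8; min AVC = 86 - 16·8 + 8^2 = $22.
Because $226 ≥ $22, revenue can cover variable cost; the firm operates.
Solving P = MC: -140 - 32y + 3y^2 = 0 ⇒ y = -10/3 or 14. On the upward-sloping branch, y* = 14.
Check: AVC at y = 14 is $58 ≤ P, so revenue covers variable cost.
Profit = P·y − TC = 226·14 − 894 = $2270.

Produce at y = 14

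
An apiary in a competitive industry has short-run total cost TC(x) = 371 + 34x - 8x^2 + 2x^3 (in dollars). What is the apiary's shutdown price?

$26 per unit

The shutdown price is the minimum of AVC. VC = 34x - 8x^2 + 2x^3, so AVC = 34 - 8x + 2x^2.
At the minimum of AVC, MC = AVC. MC = 34 - 16x + 6x^2; setting MC = AVC gives 4x^2 - 8x = 0, so x = 2. min AVC = 26.
For P < $26 the firm produces nothing.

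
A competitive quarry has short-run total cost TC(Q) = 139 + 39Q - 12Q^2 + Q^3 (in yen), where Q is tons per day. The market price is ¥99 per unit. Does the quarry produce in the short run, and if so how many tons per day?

Strip out fixed cost: VC = 39Q - 12Q^2 + Q^3. Then AVC = 39 - 12Q + Q^2 and MC = 39 - 24Q + 3Q^2.
AVC hits its minimum where MC = AVC, at Q = 6, giving min AVC = 39 - 12·6 + 6^2 = ¥3.
Because ¥99 ≥ ¥3, revenue can cover variable cost; the firm operates.
Set P = MC: 99 = 39 - 24Q + 3Q^2 → -60 - 24Q + 3Q^2 = 0. The roots are Q = -2 and Q = 10; the profit-maximizing output is on the rising part of MC, so Q* = 10.
Check: AVC at Q = 10 is ¥19 ≤ P, so revenue covers variable cost.
Profit = P·Q − TC = 99·10 − 329 = ¥661.

Produce at Q = 10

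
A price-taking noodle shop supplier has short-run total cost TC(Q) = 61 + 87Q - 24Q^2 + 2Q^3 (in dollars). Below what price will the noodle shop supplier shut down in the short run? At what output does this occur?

Short-run supply begins at min AVC. From VC = 87Q - 24Q^2 + 2Q^3, AVC = 87 - 24Q + 2Q^2.
At the minimum of AVC, MC = AVC. MC = 87 - 48Q + 6Q^2; setting MC = AVC gives 4Q^2 - 24Q = 0, so Q = 6. min AVC = 15.
For P < $15 the firm produces nothing.

$15 per unit, at Q = 6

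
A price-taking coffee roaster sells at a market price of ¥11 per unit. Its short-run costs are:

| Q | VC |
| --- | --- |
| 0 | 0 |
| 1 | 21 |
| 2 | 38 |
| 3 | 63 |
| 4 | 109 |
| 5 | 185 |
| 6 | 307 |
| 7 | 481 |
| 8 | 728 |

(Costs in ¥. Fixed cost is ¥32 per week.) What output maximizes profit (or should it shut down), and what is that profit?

Profit at each row (π = 11Q − TC): Q=0: -32; Q=1: -42; Q=2: -48; Q=3: -62; Q=4: -97; Q=5: -162; Q=6: -273; Q=7: -436; Q=8: -672.
Profit is highest at Q = 0. Equivalently, the lowest AVC in the table is 38/2 ≈ ¥19 at Q = 2, and P = ¥11 falls below it — price never covers variable cost, so the firm shuts down and loses only its fixed cost.

Q = 0 (shut down); profit = -¥32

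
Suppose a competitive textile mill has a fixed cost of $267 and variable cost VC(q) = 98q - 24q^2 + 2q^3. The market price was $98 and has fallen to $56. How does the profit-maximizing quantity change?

MC = 98 - 48q + 6q^2; the shutdown threshold is min AVC = $26 (at q = 6).
With P = $98 above the shutdown price, P = MC gives q = 8.
At P = $56 ≥ min AVC, set P = MC: q = 7. The firm stays open but cuts output.

Output falls from 8 to 7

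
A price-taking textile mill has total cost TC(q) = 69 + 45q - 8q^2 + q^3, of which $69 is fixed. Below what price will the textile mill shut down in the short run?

Short-run supply begins at min AVC. From VC = 45q - 8q^2 + q^3, AVC = 45 - 8q + q^2.
dAVC/dq = -8 + 2q = 0 gives q = 4. min AVC = 45 - 8·4 + 4^2 = 29.
The firm shuts down for any P below $29.

$29 per unit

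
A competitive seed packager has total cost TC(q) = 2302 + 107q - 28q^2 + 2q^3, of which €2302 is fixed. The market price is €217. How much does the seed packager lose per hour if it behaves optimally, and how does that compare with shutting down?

Profit = -€366 at q = 11

AVC = 107 - 28q + 2q^2; min AVC = €9 at q = 7. Since P = €217 ≥ min AVC, the firm produces.
With MC = 107 - 56q + 6q^2, P = MC on the upward-sloping part at q* = 11.
TR = 217·11 = 2387. TC = 2302 + 451 = 2753. Profit = 2387 − 2753 = -€366.
By producing, the firm covers all variable cost plus €1936 of fixed cost; shutting down would lose the full €2302.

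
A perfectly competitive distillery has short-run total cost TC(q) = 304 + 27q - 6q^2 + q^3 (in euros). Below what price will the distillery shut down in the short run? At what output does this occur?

€18 per unit, at q = 3

The shutdown price is the minimum of AVC. VC = 27q - 6q^2 + q^3, so AVC = 27 - 6q + q^2.
At the minimum of AVC, MC = AVC. MC = 27 - 12q + 3q^2; setting MC = AVC gives 2q^2 - 6q = 0, so q = 3. min AVC = 18.
So the shutdown price is €18.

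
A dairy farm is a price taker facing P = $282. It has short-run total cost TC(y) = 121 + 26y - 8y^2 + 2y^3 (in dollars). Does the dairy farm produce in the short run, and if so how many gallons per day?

Variable cost is VC = 26y - 8y^2 + 2y^3, so AVC = VC/y = 26 - 8y + 2y^2 and MC = dTC/dy = 26 - 16y + 6y^2.
The AVC parabola has its vertex at y = 8/4 = 2, where AVC = 26 - 8·2 + 2·2^2 = $18.
P = $282 exceeds min AVC = $18, so the firm stays open.
Set P = MC: 282 = 26 - 16y + 6y^2 → -256 - 16y + 6y^2 = 0. The roots are y = -16/3 and y = 8; the profit-maximizing output is on the rising part of MC, so y* = 8.
Check: AVC at y = 8 is $90 ≤ P, so revenue covers variable cost.
Profit = P·y − TC = 282·8 − 841 = $1415.

Produce at y = 8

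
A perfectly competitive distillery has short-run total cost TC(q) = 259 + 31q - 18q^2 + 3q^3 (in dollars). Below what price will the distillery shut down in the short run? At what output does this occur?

$4 per unit, at q = 3

Short-run supply begins at min AVC. From VC = 31q - 18q^2 + 3q^3, AVC = 31 - 18q + 3q^2.
dAVC/dq = -18 + 6q = 0 gives q = 3. min AVC = 31 - 18·3 + 3·3^2 = 4.
The firm shuts down for any P below $4.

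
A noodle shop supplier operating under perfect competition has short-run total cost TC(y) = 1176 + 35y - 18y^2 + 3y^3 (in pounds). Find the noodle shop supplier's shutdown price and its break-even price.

Shutdown price = £8; break-even price = £224

AVC = 35 - 18y + 3y^2; minimized at y = 3, giving min AVC = £8. That is the shutdown price.
ATC = 1176/y + 35 - 18y + 3y^2. Setting dATC/dy = −1176/y^2 − 18 + 6y = 0 gives y = 7 (since 6·7^3 − 18·7^2 = 1176).
min ATC = 1176/7 + 35 − 18·7 + 3·7^2 = £224. That is the break-even price.
Between these two prices the firm operates at a loss; above £224 it earns a profit.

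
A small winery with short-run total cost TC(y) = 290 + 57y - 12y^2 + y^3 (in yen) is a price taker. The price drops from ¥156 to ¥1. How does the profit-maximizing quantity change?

MC = 57 - 24y + 3y^2; the shutdown threshold is min AVC = ¥21 (at y = 6).
At P = ¥156 ≥ min AVC, set P = MC on the rising branch: y = 11.
At P = ¥1 < min AVC = ¥21, price no longer covers variable cost at any output, so the firm shuts down: y = 0.

Output falls from 11 to 0 (the firm shuts down)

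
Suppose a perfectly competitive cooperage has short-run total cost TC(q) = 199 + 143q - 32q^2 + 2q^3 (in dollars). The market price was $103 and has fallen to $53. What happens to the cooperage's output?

MC = 143 - 64q + 6q^2; the shutdown threshold is min AVC = $15 (at q = 8).
At P = $103 ≥ min AVC, set P = MC on the rising branch: q = 10.
At P = $53 ≥ min AVC, set P = MC: q = 9. The firm stays open but cuts output.

Output falls from 10 to 9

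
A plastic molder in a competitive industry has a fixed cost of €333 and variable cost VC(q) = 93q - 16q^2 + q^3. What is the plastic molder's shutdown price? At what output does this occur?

€29 per unit, at q = 8

Short-run supply begins at min AVC. From VC = 93q - 16q^2 + q^3, AVC = 93 - 16q + q^2.
dAVC/dq = -16 + 2q = 0 gives q = 8. min AVC = 93 - 16·8 + 8^2 = 29.
For P < €29 the firm produces nothing.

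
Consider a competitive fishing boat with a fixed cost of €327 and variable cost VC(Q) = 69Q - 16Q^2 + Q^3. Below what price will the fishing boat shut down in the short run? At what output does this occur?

The firm shuts down when price falls below the minimum of average variable cost. AVC = VC/Q = 69 - 16Q + Q^2.
dAVC/dQ = -16 + 2Q = 0 gives Q = 8. min AVC = 69 - 16·8 + 8^2 = 5.
So the shutdown price is €5.

€5 per unit, at Q = 8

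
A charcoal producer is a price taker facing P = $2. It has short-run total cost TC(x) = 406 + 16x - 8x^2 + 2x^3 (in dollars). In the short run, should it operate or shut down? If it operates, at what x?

Shut down

Variable cost is VC = 16x - 8x^2 + 2x^3, so AVC = VC/x = 16 - 8x + 2x^2 and MC = dTC/dx = 16 - 16x + 6x^2.
AVC hits its minimum where MC = AVC, at x = 2, giving min AVC = 16 - 8·2 + 2·2^2 = $8.
P = $2 lies below min AVC = $8; no output level covers variable cost.
Shutting down limits the loss to fixed cost, $406.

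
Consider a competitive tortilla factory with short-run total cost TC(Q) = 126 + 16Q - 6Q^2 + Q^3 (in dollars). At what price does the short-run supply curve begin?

$7 per unit

Short-run supply begins at min AVC. From VC = 16Q - 6Q^2 + Q^3, AVC = 16 - 6Q + Q^2.
At the minimum of AVC, MC = AVC. MC = 16 - 12Q + 3Q^2; setting MC = AVC gives 2Q^2 - 6Q = 0, so Q = 3. min AVC = 7.
For P < $7 the firm produces nothing.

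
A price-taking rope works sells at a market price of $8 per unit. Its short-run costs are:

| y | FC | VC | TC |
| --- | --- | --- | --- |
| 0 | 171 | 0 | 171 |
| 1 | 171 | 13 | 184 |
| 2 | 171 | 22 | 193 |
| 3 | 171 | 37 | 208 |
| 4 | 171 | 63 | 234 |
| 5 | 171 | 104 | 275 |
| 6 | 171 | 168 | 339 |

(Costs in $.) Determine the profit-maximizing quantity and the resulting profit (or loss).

Tabulate TR − TC: y=0: -171; y=1: -176; y=2: -177; y=3: -184; y=4: -202; y=5: -235; y=6: -291.
Profit is highest at y = 0. Equivalently, the lowest AVC in the table is 22/2 ≈ $11 at y = 2, and P = $8 falls below it — price never covers variable cost, so the firm shuts down and loses only its fixed cost.

y = 0 (shut down); profit = -$171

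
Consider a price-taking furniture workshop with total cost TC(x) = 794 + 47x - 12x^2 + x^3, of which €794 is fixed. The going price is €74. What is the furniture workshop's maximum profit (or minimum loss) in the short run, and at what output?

Profit = -€308 at x = 9

AVC = 47 - 12x + x^2 has its minimum €11 at x = 6; price €74 clears that bar, so the firm operates.
With MC = 47 - 24x + 3x^2, P = MC on the upward-sloping part at x* = 9.
TR = 74·9 = 666. TC = 794 + 180 = 974. Profit = 666 − 974 = -€308.
By producing, the firm covers all variable cost plus €486 of fixed cost; shutting down would lose the full €794.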